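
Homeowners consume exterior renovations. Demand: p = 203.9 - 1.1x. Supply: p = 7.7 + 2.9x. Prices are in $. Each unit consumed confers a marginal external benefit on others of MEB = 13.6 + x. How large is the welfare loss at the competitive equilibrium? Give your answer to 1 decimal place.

DWL = $654.2

Market equilibrium (private): 7.7 + 2.9x = 203.9 - 1.1x → x_m = 49.0500.
Social marginal benefit = demand + MEB = 217.5 - 0.1x.
Set SMB = MC: 217.5 - 0.1x = 7.7 + 2.9x → x* = 69.9333.
Height of the DWL triangle at x_m is SMB(x_m) − MC(x_m) = MEB(x_m) = 62.6500.
DWL = ½ × 20.8833 × 62.6500 = 654.1694.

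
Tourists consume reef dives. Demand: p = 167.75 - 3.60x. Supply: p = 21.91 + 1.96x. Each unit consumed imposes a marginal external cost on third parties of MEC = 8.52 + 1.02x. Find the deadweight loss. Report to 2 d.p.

Market equilibrium (private): 21.91 + 1.96x = 167.75 - 3.60x → x_m = 26.2302.
Social marginal benefit = demand − MEC = 159.23 - 4.62x.
Set SMB = MC: 159.23 - 4.62x = 21.91 + 1.96x → x* = 20.8693.
Between x* and x_m the wedge MC − SMB runs linearly from 0 to MEC(x_m), so the loss is a triangle.
DWL = ½ × 5.3609 × 35.2748 = 94.5523.

DWL = 94.55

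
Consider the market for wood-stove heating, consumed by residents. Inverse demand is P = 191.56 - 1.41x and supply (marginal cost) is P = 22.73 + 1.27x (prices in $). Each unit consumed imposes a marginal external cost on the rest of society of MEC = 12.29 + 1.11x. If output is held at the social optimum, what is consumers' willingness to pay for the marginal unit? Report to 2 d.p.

Social marginal benefit = demand − MEC = 179.27 - 2.52x.
Set SMB = MC: 179.27 - 2.52x = 22.73 + 1.27x → x* = 41.3034.
Consumer price on the demand curve at x*: 191.56 − 1.41×41.3034 = 133.3222.

P = $133.32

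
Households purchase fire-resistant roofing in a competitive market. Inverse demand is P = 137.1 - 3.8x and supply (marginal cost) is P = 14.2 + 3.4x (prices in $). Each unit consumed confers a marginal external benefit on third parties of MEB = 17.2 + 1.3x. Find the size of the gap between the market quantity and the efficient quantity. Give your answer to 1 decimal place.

Market equilibrium (private): 14.2 + 3.4x = 137.1 - 3.8x → x_m = 17.0694.
Social marginal benefit = demand + MEB = 154.3 - 2.5x.
Set SMB = MC: 154.3 - 2.5x = 14.2 + 3.4x → x* = 23.7458.
Gap = |17.0694 − 23.7458| = 6.6764.

6.7 units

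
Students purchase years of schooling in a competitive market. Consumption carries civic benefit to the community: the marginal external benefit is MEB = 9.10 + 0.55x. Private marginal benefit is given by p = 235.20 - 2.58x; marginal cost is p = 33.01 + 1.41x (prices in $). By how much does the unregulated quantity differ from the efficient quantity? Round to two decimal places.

10.75 units

Market equilibrium (private): 33.01 + 1.41x = 235.20 - 2.58x → x_m = 50.6742.
Social marginal benefit = demand + MEB = 244.30 - 2.03x.
Set SMB = MC: 244.30 - 2.03x = 33.01 + 1.41x → x* = 61.4215.
Gap = |50.6742 − 61.4215| = 10.7473.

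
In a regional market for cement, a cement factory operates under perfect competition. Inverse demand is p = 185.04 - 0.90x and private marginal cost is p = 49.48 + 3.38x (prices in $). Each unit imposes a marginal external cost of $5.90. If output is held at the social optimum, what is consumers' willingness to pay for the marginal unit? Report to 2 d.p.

Social marginal cost = private MC + MEC = 55.38 + 3.38x.
Set SMC = demand: 55.38 + 3.38x = 185.04 - 0.90x → x* = 30.2944.
Consumer price on the demand curve at x*: 185.04 − 0.90×30.2944 = 157.7750.

P = $157.78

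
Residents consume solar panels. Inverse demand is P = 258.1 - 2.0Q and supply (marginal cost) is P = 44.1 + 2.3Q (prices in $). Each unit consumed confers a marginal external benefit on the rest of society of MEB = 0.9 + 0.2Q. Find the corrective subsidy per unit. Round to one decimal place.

Social marginal benefit = demand + MEB = 259.0 - 1.8Q.
Set SMB = MC: 259.0 - 1.8Q = 44.1 + 2.3Q → Q* = 52.4146.
The Pigouvian subsidy equals MEB at Q*: 0.9 + 0.2×52.4146 = 11.3829.

subsidy = $11.4 per unit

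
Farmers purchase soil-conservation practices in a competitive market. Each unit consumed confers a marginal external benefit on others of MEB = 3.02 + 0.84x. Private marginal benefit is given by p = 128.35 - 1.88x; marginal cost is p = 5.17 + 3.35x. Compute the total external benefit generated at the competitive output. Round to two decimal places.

Market equilibrium (private): 5.17 + 3.35x = 128.35 - 1.88x → x_m = 23.5526.
Total external benefit = ∫₀^{x_m} (3.02 + 0.84x) dx = 3.02×23.5526 + ½×0.84×23.5526² = 304.1133.

304.11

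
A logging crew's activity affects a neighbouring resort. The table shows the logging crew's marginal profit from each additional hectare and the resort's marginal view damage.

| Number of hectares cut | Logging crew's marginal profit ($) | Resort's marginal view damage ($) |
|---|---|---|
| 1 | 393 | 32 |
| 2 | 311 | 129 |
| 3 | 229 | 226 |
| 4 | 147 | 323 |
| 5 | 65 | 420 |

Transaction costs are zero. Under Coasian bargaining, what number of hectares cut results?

Bargaining reaches the level where marginal profit last exceeds marginal view damage.
That holds through level 3 (229 ≥ 226) but not at 4 (147 < 323).

3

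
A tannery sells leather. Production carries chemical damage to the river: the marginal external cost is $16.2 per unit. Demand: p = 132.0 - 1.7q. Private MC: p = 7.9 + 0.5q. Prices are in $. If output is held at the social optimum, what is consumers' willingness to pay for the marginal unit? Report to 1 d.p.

P = $48.6

Social marginal cost = private MC + MEC = 24.1 + 0.5q.
Set SMC = demand: 24.1 + 0.5q = 132.0 - 1.7q → q* = 49.0455.
Consumer price on the demand curve at q*: 132.0 − 1.7×49.0455 = 48.6227.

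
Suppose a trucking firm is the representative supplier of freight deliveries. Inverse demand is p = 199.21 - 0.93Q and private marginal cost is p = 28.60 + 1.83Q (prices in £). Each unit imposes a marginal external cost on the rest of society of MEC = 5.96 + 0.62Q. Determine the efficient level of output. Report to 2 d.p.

Q* = 48.71

Social marginal cost = private MC + MEC = 34.56 + 2.45Q.
Set SMC = demand: 34.56 + 2.45Q = 199.21 - 0.93Q → Q* = 48.7130.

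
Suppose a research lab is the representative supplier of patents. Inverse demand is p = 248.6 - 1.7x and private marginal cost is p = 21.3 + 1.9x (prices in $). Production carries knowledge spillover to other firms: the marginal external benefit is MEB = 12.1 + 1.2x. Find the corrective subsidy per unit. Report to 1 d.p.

Social marginal cost = private MC − MEB = 9.2 + 0.7x.
Set SMC = demand: 9.2 + 0.7x = 248.6 - 1.7x → x* = 99.7500.
The Pigouvian subsidy equals MEB at x*: 12.1 + 1.2×99.7500 = 131.8000.

subsidy = $131.8 per unit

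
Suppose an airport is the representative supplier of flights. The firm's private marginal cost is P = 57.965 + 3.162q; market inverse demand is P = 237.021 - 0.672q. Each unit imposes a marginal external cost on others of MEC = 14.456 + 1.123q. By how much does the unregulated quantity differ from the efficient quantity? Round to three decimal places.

13.497 units

Market equilibrium (private): 57.965 + 3.162q = 237.021 - 0.672q → q_m = 46.7021.
Social marginal cost = private MC + MEC = 72.421 + 4.285q.
Set SMC = demand: 72.421 + 4.285q = 237.021 - 0.672q → q* = 33.2056.
Gap = |46.7021 − 33.2056| = 13.4965.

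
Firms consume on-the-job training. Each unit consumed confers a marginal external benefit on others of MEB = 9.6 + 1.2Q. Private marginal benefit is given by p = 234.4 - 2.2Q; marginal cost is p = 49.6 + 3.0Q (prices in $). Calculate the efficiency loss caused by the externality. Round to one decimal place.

DWL = $341.2

Market equilibrium (private): 49.6 + 3.0Q = 234.4 - 2.2Q → Q_m = 35.5385.
Social marginal benefit = demand + MEB = 244.0 - Q.
Set SMB = MC: 244.0 - Q = 49.6 + 3.0Q → Q* = 48.6000.
Height of the DWL triangle at Q_m is SMB(Q_m) − MC(Q_m) = MEB(Q_m) = 52.2462.
DWL = ½ × 13.0615 × 52.2462 = 341.2069.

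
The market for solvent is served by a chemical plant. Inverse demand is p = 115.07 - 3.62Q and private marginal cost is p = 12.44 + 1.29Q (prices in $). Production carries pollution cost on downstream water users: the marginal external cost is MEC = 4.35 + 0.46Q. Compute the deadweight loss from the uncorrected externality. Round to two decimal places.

Market equilibrium (private): 12.44 + 1.29Q = 115.07 - 3.62Q → Q_m = 20.9022.
Social marginal cost = private MC + MEC = 16.79 + 1.75Q.
Set SMC = demand: 16.79 + 1.75Q = 115.07 - 3.62Q → Q* = 18.3017.
The welfare-loss triangle has base |Q_m − Q*| and height MEC(Q_m) (the vertical gap between SMC and demand is zero at Q* and MEC at Q_m).
DWL = ½ × 2.6005 × 13.9650 = 18.1580.

DWL = $18.16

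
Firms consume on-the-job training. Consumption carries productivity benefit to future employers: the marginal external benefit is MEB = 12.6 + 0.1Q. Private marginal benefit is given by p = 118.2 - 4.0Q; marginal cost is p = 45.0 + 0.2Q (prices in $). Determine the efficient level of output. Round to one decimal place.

Social marginal benefit = demand + MEB = 130.8 - 3.9Q.
Set SMB = MC: 130.8 - 3.9Q = 45.0 + 0.2Q → Q* = 20.9268.

Q* = 20.9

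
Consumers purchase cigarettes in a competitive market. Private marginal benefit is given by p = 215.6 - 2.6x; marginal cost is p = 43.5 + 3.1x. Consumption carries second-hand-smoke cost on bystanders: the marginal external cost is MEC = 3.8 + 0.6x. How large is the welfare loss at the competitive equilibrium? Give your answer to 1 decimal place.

Market equilibrium (private): 43.5 + 3.1x = 215.6 - 2.6x → x_m = 30.1930.
Social marginal benefit = demand − MEC = 211.8 - 3.2x.
Set SMB = MC: 211.8 - 3.2x = 43.5 + 3.1x → x* = 26.7143.
The welfare-loss triangle has base |x_m − x*| and height MEC(x_m) (the vertical gap between SMB and MC is zero at x* and MEC at x_m).
DWL = ½ × 3.4787 × 21.9158 = 38.1192.

DWL = 38.1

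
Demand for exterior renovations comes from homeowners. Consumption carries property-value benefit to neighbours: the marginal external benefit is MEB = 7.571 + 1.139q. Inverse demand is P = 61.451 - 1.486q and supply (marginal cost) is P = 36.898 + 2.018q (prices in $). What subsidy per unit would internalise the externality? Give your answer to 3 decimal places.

Social marginal benefit = demand + MEB = 69.022 - 0.347q.
Set SMB = MC: 69.022 - 0.347q = 36.898 + 2.018q → q* = 13.5831.
The Pigouvian subsidy equals MEB at q*: 7.571 + 1.139×13.5831 = 23.0422.

subsidy = $23.042 per unit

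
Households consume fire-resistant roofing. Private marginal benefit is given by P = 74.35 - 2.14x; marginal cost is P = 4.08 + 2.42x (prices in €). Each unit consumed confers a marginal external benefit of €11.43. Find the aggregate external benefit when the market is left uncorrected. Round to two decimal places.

Market equilibrium (private): 4.08 + 2.42x = 74.35 - 2.14x → x_m = 15.4101.
Total external benefit = MEB × x_m = 11.43 × 15.4101 = 176.1374.

€176.14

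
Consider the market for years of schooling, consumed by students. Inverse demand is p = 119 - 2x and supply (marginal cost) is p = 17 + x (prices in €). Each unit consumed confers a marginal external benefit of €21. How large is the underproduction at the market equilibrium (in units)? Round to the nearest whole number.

7 units

Market equilibrium (private): 17 + x = 119 - 2x → x_m = 34.0000.
Social marginal benefit = demand + MEB = 140 - 2x.
Set SMB = MC: 140 - 2x = 17 + x → x* = 41.0000.
Gap = |34.0000 − 41.0000| = 7.0000.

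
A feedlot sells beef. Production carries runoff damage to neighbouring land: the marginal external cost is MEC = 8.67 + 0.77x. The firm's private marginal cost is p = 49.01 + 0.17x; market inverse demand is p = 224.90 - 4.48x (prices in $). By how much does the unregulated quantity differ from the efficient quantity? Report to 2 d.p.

6.97 units

Market equilibrium (private): 49.01 + 0.17x = 224.90 - 4.48x → x_m = 37.8258.
Social marginal cost = private MC + MEC = 57.68 + 0.94x.
Set SMC = demand: 57.68 + 0.94x = 224.90 - 4.48x → x* = 30.8524.
Gap = |37.8258 − 30.8524| = 6.9734.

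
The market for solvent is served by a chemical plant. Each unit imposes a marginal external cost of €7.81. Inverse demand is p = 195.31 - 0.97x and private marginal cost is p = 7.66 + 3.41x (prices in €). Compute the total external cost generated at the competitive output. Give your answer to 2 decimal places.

Market equilibrium (private): 7.66 + 3.41x = 195.31 - 0.97x → x_m = 42.8425.
Total external cost = MEC × x_m = 7.81 × 42.8425 = 334.5999.

€334.60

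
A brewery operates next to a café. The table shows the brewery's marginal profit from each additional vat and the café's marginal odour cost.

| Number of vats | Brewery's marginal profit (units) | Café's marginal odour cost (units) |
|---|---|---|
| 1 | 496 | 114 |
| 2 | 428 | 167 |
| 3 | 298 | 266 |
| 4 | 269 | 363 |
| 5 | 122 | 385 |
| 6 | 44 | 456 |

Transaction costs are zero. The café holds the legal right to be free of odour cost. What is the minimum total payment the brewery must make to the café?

Efficient level: marginal profit ≥ marginal odour cost through level 3, so k* = 3.
With the café holding the right, the brewery must at least compensate total damage at k*: 114 + 167 + 266 = 547.

547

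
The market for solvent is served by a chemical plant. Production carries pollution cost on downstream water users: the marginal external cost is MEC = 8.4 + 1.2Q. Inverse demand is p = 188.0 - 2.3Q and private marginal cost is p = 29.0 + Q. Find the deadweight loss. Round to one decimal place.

DWL = 487.2

Market equilibrium (private): 29.0 + Q = 188.0 - 2.3Q → Q_m = 48.1818.
Social marginal cost = private MC + MEC = 37.4 + 2.2Q.
Set SMC = demand: 37.4 + 2.2Q = 188.0 - 2.3Q → Q* = 33.4667.
The loss is the area between SMC and demand from Q* to Q_m; with linear curves that's a triangle of height MEC(Q_m).
DWL = ½ × 14.7151 × 66.2182 = 487.2037.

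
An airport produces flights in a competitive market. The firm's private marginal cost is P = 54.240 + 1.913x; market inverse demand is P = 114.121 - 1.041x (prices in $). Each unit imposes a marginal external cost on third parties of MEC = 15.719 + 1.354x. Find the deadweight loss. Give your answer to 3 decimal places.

DWL = $216.262

Market equilibrium (private): 54.240 + 1.913x = 114.121 - 1.041x → x_m = 20.2712.
Social marginal cost = private MC + MEC = 69.959 + 3.267x.
Set SMC = demand: 69.959 + 3.267x = 114.121 - 1.041x → x* = 10.2512.
The loss is the area between SMC and demand from x* to x_m; with linear curves that's a triangle of height MEC(x_m).
DWL = ½ × 10.0200 × 43.1661 = 216.2622.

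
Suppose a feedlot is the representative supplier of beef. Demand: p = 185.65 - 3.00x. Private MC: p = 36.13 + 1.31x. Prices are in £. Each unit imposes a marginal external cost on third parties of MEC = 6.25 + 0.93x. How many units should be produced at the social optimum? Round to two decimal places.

x* = 27.34

Social marginal cost = private MC + MEC = 42.38 + 2.24x.
Set SMC = demand: 42.38 + 2.24x = 185.65 - 3.00x → x* = 27.3416.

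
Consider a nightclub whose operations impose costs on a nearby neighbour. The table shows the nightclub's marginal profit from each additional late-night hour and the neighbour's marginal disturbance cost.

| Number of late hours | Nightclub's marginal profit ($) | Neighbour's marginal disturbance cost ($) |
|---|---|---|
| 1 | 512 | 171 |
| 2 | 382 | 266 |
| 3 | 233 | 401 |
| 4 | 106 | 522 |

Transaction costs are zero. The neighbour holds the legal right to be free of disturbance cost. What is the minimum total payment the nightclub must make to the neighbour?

Efficient level: marginal profit ≥ marginal disturbance cost through level 2, so k* = 2.
With the neighbour holding the right, the nightclub must at least compensate total damage at k*: 171 + 266 = 437.

$437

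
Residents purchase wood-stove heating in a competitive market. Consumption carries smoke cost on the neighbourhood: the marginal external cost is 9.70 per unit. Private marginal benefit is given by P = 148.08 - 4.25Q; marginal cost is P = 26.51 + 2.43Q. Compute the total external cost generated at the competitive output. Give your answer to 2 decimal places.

Market equilibrium (private): 26.51 + 2.43Q = 148.08 - 4.25Q → Q_m = 18.1991.
Total external cost = MEC × Q_m = 9.70 × 18.1991 = 176.5313.

176.53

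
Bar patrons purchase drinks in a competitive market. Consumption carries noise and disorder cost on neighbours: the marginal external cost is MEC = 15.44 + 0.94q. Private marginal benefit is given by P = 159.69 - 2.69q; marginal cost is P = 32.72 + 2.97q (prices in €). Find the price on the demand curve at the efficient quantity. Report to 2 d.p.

P = €114.23

Social marginal benefit = demand − MEC = 144.25 - 3.63q.
Set SMB = MC: 144.25 - 3.63q = 32.72 + 2.97q → q* = 16.8985.
Consumer price on the demand curve at q*: 159.69 − 2.69×16.8985 = 114.2330.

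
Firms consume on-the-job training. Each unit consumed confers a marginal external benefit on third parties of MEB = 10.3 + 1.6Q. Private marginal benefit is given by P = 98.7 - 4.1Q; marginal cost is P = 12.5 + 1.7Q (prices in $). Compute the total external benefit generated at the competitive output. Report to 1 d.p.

$329.8

Market equilibrium (private): 12.5 + 1.7Q = 98.7 - 4.1Q → Q_m = 14.8621.
Total external benefit = ∫₀^{Q_m} (10.3 + 1.6Q) dQ = 10.3×14.8621 + ½×1.6×14.8621² = 329.7852.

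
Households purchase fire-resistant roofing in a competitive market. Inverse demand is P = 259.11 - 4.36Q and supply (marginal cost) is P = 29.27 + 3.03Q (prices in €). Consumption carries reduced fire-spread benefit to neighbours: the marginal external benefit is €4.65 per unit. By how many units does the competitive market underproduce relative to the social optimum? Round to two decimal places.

Market equilibrium (private): 29.27 + 3.03Q = 259.11 - 4.36Q → Q_m = 31.1015.
Social marginal benefit = demand + MEB = 263.76 - 4.36Q.
Set SMB = MC: 263.76 - 4.36Q = 29.27 + 3.03Q → Q* = 31.7307.
Gap = |31.1015 − 31.7307| = 0.6292.

0.63 units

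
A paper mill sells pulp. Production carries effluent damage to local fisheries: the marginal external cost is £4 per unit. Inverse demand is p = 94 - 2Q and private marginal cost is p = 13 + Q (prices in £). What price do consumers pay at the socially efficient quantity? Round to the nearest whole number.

Social marginal cost = private MC + MEC = 17 + Q.
Set SMC = demand: 17 + Q = 94 - 2Q → Q* = 25.6667.
Consumer price on the demand curve at Q*: 94 − 2×25.6667 = 42.6666.

P = £43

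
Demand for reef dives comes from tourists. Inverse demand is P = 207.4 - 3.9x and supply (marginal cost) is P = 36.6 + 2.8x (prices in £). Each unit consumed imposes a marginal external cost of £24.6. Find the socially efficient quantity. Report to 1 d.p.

Social marginal benefit = demand − MEC = 182.8 - 3.9x.
Set SMB = MC: 182.8 - 3.9x = 36.6 + 2.8x → x* = 21.8209.

x* = 21.8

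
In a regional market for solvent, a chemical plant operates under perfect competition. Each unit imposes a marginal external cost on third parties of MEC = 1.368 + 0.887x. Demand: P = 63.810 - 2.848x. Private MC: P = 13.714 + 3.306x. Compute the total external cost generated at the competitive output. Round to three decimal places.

Market equilibrium (private): 13.714 + 3.306x = 63.810 - 2.848x → x_m = 8.1404.
Total external cost = ∫₀^{x_m} (1.368 + 0.887x) dx = 1.368×8.1404 + ½×0.887×8.1404² = 40.5251.

40.525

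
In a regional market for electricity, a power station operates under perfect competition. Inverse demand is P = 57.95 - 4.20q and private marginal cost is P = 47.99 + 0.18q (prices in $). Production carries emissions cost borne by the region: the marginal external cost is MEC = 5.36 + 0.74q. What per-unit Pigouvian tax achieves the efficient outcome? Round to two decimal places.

tax = $6.02 per unit

Social marginal cost = private MC + MEC = 53.35 + 0.92q.
Set SMC = demand: 53.35 + 0.92q = 57.95 - 4.20q → q* = 0.8984.
The Pigouvian tax equals MEC at q*: 5.36 + 0.74×0.8984 = 6.0248.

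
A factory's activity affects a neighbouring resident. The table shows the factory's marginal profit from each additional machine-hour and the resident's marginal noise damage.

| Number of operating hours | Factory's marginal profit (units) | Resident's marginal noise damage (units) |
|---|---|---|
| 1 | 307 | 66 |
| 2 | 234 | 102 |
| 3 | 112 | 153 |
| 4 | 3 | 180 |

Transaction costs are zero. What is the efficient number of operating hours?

Bargaining reaches the level where marginal profit last exceeds marginal noise damage.
That holds through level 2 (234 ≥ 102) but not at 3 (112 < 153).

2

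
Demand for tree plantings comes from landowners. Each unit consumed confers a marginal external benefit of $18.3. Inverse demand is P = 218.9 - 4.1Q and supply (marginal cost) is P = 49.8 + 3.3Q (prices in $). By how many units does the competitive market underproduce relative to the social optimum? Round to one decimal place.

Market equilibrium (private): 49.8 + 3.3Q = 218.9 - 4.1Q → Q_m = 22.8514.
Social marginal benefit = demand + MEB = 237.2 - 4.1Q.
Set SMB = MC: 237.2 - 4.1Q = 49.8 + 3.3Q → Q* = 25.3243.
Gap = |22.8514 − 25.3243| = 2.4729.

2.5 units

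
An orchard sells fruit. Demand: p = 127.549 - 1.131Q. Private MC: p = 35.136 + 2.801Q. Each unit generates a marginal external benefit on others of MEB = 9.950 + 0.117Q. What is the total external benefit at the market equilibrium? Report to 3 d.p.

Market equilibrium (private): 35.136 + 2.801Q = 127.549 - 1.131Q → Q_m = 23.5028.
Total external benefit = ∫₀^{Q_m} (9.950 + 0.117Q) dQ = 9.950×23.5028 + ½×0.117×23.5028² = 266.1672.

266.167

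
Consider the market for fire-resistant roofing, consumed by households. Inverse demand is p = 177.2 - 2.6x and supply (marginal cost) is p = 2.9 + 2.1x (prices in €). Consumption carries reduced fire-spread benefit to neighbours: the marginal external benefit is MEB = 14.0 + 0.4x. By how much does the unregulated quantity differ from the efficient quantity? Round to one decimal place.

Market equilibrium (private): 2.9 + 2.1x = 177.2 - 2.6x → x_m = 37.0851.
Social marginal benefit = demand + MEB = 191.2 - 2.2x.
Set SMB = MC: 191.2 - 2.2x = 2.9 + 2.1x → x* = 43.7907.
Gap = |37.0851 − 43.7907| = 6.7056.

6.7 units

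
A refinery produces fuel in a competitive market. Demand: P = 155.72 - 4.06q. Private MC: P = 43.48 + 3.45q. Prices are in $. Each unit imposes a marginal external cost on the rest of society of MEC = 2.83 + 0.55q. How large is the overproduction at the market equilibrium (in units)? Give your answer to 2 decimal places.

1.37 units

Market equilibrium (private): 43.48 + 3.45q = 155.72 - 4.06q → q_m = 14.9454.
Social marginal cost = private MC + MEC = 46.31 + 4.00q.
Set SMC = demand: 46.31 + 4.00q = 155.72 - 4.06q → q* = 13.5744.
Gap = |14.9454 − 13.5744| = 1.3710.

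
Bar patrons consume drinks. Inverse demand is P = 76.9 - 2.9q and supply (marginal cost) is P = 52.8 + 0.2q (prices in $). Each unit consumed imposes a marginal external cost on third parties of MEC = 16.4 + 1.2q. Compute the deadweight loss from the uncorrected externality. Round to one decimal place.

Market equilibrium (private): 52.8 + 0.2q = 76.9 - 2.9q → q_m = 7.7742.
Social marginal benefit = demand − MEC = 60.5 - 4.1q.
Set SMB = MC: 60.5 - 4.1q = 52.8 + 0.2q → q* = 1.7907.
The loss is the area between SMB and MC from q* to q_m; with linear curves that's a triangle of height MEC(q_m).
DWL = ½ × 5.9835 × 25.7290 = 76.9747.

DWL = $77.0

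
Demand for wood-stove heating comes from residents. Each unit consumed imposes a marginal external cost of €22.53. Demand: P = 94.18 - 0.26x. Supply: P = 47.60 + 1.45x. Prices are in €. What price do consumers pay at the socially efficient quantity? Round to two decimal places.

Social marginal benefit = demand − MEC = 71.65 - 0.26x.
Set SMB = MC: 71.65 - 0.26x = 47.60 + 1.45x → x* = 14.0643.
Consumer price on the demand curve at x*: 94.18 − 0.26×14.0643 = 90.5233.

P = €90.52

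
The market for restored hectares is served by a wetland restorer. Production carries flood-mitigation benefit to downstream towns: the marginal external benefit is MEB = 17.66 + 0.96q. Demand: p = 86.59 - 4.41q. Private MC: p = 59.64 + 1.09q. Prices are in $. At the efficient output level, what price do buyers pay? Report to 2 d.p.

P = $43.26

Social marginal cost = private MC − MEB = 41.98 + 0.13q.
Set SMC = demand: 41.98 + 0.13q = 86.59 - 4.41q → q* = 9.8260.
Consumer price on the demand curve at q*: 86.59 − 4.41×9.8260 = 43.2573.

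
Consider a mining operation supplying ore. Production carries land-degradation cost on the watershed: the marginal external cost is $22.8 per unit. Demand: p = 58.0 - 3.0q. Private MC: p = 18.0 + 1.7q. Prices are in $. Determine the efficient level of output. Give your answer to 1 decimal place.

Social marginal cost = private MC + MEC = 40.8 + 1.7q.
Set SMC = demand: 40.8 + 1.7q = 58.0 - 3.0q → q* = 3.6596.

q* = 3.7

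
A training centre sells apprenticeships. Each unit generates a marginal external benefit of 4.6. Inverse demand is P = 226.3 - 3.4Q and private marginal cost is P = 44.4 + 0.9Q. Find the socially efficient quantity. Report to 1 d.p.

Q* = 43.4

Social marginal cost = private MC − MEB = 39.8 + 0.9Q.
Set SMC = demand: 39.8 + 0.9Q = 226.3 - 3.4Q → Q* = 43.3721.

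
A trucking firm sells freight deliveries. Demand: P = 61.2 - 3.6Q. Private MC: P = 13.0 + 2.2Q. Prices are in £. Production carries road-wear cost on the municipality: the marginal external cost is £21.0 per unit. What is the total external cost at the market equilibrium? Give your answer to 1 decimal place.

£174.5

Market equilibrium (private): 13.0 + 2.2Q = 61.2 - 3.6Q → Q_m = 8.3103.
Total external cost = MEC × Q_m = 21.0 × 8.3103 = 174.5163.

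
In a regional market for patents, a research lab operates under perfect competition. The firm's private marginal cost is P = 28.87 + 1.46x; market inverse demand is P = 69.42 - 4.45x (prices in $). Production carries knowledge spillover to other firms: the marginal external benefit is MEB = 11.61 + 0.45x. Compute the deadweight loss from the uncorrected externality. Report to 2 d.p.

Market equilibrium (private): 28.87 + 1.46x = 69.42 - 4.45x → x_m = 6.8613.
Social marginal cost = private MC − MEB = 17.26 + 1.01x.
Set SMC = demand: 17.26 + 1.01x = 69.42 - 4.45x → x* = 9.5531.
The loss is the area between SMC and demand from x* to x_m; with linear curves that's a triangle of height MEB(x_m).
DWL = ½ × 2.6918 × 14.6976 = 19.7815.

DWL = $19.78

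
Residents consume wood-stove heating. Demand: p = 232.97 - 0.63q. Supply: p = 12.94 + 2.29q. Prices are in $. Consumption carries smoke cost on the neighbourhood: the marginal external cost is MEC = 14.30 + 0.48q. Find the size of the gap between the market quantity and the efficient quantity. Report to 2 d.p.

Market equilibrium (private): 12.94 + 2.29q = 232.97 - 0.63q → q_m = 75.3527.
Social marginal benefit = demand − MEC = 218.67 - 1.11q.
Set SMB = MC: 218.67 - 1.11q = 12.94 + 2.29q → q* = 60.5088.
Gap = |75.3527 − 60.5088| = 14.8439.

14.84 units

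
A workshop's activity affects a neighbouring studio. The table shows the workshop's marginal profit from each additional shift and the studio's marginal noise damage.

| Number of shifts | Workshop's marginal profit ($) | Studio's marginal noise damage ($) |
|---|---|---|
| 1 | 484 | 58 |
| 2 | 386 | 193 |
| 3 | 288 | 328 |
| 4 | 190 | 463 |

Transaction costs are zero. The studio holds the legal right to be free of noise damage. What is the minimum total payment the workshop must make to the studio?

Efficient level: marginal profit ≥ marginal noise damage through level 2, so k* = 2.
With the studio holding the right, the workshop must at least compensate total damage at k*: 58 + 193 = 251.

$251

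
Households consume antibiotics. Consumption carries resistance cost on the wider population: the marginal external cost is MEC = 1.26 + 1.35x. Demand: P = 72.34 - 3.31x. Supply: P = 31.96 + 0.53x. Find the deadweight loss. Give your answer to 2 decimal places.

Market equilibrium (private): 31.96 + 0.53x = 72.34 - 3.31x → x_m = 10.5156.
Social marginal benefit = demand − MEC = 71.08 - 4.66x.
Set SMB = MC: 71.08 - 4.66x = 31.96 + 0.53x → x* = 7.5376.
The loss is the area between SMB and MC from x* to x_m; with linear curves that's a triangle of height MEC(x_m).
DWL = ½ × 2.9780 × 15.4561 = 23.0141.

DWL = 23.01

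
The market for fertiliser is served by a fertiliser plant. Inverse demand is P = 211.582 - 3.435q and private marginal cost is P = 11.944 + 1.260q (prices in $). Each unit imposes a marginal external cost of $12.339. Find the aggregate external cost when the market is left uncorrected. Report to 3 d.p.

Market equilibrium (private): 11.944 + 1.260q = 211.582 - 3.435q → q_m = 42.5214.
Total external cost = MEC × q_m = 12.339 × 42.5214 = 524.6716.

$524.672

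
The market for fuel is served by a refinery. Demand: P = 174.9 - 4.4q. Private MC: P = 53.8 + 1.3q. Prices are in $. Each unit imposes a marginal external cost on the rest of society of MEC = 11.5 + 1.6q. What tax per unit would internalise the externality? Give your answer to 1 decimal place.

tax = $35.5 per unit

Social marginal cost = private MC + MEC = 65.3 + 2.9q.
Set SMC = demand: 65.3 + 2.9q = 174.9 - 4.4q → q* = 15.0137.
The Pigouvian tax equals MEC at q*: 11.5 + 1.6×15.0137 = 35.5219.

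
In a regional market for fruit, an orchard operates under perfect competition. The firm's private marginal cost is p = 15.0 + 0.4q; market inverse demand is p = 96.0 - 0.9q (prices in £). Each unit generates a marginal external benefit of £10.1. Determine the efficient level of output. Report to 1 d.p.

Social marginal cost = private MC − MEB = 4.9 + 0.4q.
Set SMC = demand: 4.9 + 0.4q = 96.0 - 0.9q → q* = 70.0769.

q* = 70.1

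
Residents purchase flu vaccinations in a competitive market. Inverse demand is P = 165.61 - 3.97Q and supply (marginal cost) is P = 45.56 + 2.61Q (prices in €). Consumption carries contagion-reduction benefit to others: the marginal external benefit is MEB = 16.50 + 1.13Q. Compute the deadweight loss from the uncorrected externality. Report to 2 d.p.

DWL = €126.39

Market equilibrium (private): 45.56 + 2.61Q = 165.61 - 3.97Q → Q_m = 18.2447.
Social marginal benefit = demand + MEB = 182.11 - 2.84Q.
Set SMB = MC: 182.11 - 2.84Q = 45.56 + 2.61Q → Q* = 25.0550.
The loss is the area between SMB and MC from Q* to Q_m; with linear curves that's a triangle of height MEB(Q_m).
DWL = ½ × 6.8103 × 37.1165 = 126.3872.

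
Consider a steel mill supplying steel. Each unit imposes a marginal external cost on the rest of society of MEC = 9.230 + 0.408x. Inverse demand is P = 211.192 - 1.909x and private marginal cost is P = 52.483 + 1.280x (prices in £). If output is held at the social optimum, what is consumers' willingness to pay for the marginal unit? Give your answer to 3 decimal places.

Social marginal cost = private MC + MEC = 61.713 + 1.688x.
Set SMC = demand: 61.713 + 1.688x = 211.192 - 1.909x → x* = 41.5566.
Consumer price on the demand curve at x*: 211.192 − 1.909×41.5566 = 131.8605.

P = £131.860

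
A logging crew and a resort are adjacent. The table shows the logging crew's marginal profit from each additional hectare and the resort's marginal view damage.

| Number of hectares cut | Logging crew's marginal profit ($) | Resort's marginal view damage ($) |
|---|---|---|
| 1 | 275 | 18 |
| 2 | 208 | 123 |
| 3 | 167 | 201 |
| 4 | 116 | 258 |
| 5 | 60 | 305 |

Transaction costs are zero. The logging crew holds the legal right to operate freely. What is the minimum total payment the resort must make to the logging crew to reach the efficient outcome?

$343

Left alone the logging crew would choose level 5 (marginal profit stays positive).
Efficient level: k* = 2 (marginal profit ≥ marginal view damage through 2).
The resort must at least cover the logging crew's forgone profit from cutting 5→2: 167 + 116 + 60 = 343.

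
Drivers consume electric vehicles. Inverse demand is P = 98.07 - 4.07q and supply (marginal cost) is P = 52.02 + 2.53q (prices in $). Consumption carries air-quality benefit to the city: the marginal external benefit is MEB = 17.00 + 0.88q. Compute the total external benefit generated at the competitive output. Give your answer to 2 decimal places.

Market equilibrium (private): 52.02 + 2.53q = 98.07 - 4.07q → q_m = 6.9773.
Total external benefit = ∫₀^{q_m} (17.00 + 0.88q) dq = 17.00×6.9773 + ½×0.88×6.9773² = 140.0345.

$140.03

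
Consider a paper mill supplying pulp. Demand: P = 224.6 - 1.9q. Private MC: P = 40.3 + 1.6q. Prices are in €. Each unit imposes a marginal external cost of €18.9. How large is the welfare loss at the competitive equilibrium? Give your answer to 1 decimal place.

Market equilibrium (private): 40.3 + 1.6q = 224.6 - 1.9q → q_m = 52.6571.
Social marginal cost = private MC + MEC = 59.2 + 1.6q.
Set SMC = demand: 59.2 + 1.6q = 224.6 - 1.9q → q* = 47.2571.
Height of the DWL triangle at q_m is SMC(q_m) − demand(q_m) = MEC(q_m) = 18.9000.
DWL = ½ × 5.4000 × 18.9000 = 51.0300.

DWL = €51.0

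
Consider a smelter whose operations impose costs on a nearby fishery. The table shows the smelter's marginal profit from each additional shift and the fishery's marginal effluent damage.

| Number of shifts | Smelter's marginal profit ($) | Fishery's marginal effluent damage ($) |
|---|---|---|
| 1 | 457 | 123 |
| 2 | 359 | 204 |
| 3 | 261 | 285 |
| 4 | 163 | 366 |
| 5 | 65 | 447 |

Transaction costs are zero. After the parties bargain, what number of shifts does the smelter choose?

Bargaining reaches the level where marginal profit last exceeds marginal effluent damage.
That holds through level 2 (359 ≥ 204) but not at 3 (261 < 285).

2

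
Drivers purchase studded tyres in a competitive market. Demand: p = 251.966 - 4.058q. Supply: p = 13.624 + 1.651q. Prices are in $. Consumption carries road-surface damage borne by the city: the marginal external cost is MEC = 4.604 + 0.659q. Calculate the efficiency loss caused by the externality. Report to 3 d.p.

DWL = $80.987

Market equilibrium (private): 13.624 + 1.651q = 251.966 - 4.058q → q_m = 41.7485.
Social marginal benefit = demand − MEC = 247.362 - 4.717q.
Set SMB = MC: 247.362 - 4.717q = 13.624 + 1.651q → q* = 36.7051.
Height of the DWL triangle at q_m is MC(q_m) − SMB(q_m) = MEC(q_m) = 32.1162.
DWL = ½ × 5.0434 × 32.1162 = 80.9874.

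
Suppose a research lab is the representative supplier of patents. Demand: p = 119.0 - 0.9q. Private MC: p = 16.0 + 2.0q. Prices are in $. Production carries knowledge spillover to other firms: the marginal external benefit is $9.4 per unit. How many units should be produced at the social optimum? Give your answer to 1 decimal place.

q* = 38.8

Social marginal cost = private MC − MEB = 6.6 + 2.0q.
Set SMC = demand: 6.6 + 2.0q = 119.0 - 0.9q → q* = 38.7586.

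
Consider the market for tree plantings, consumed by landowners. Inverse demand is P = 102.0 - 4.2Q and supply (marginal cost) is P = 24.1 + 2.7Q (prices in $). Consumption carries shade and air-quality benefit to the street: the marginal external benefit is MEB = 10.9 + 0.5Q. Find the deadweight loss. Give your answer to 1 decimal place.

DWL = $21.4

Market equilibrium (private): 24.1 + 2.7Q = 102.0 - 4.2Q → Q_m = 11.2899.
Social marginal benefit = demand + MEB = 112.9 - 3.7Q.
Set SMB = MC: 112.9 - 3.7Q = 24.1 + 2.7Q → Q* = 13.8750.
Height of the DWL triangle at Q_m is SMB(Q_m) − MC(Q_m) = MEB(Q_m) = 16.5449.
DWL = ½ × 2.5851 × 16.5449 = 21.3851.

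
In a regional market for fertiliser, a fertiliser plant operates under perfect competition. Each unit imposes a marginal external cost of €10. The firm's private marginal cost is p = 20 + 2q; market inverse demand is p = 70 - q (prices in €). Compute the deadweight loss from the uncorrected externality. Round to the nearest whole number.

DWL = €17

Market equilibrium (private): 20 + 2q = 70 - q → q_m = 16.6667.
Social marginal cost = private MC + MEC = 30 + 2q.
Set SMC = demand: 30 + 2q = 70 - q → q* = 13.3333.
Height of the DWL triangle at q_m is SMC(q_m) − demand(q_m) = MEC(q_m) = 10.0000.
DWL = ½ × 3.3334 × 10.0000 = 16.6670.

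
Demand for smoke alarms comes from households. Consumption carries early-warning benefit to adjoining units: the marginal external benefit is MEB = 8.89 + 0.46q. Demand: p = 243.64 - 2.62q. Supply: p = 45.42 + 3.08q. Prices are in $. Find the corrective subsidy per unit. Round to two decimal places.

Social marginal benefit = demand + MEB = 252.53 - 2.16q.
Set SMB = MC: 252.53 - 2.16q = 45.42 + 3.08q → q* = 39.5248.
The Pigouvian subsidy equals MEB at q*: 8.89 + 0.46×39.5248 = 27.0714.

subsidy = $27.07 per unit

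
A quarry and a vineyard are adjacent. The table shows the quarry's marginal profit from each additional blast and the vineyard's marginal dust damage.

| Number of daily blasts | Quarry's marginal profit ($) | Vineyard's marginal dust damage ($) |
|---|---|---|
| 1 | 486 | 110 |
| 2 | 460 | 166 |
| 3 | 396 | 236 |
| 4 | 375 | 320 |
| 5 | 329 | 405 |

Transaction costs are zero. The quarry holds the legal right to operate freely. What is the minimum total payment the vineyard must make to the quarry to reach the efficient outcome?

$329

Left alone the quarry would choose level 5 (marginal profit stays positive).
Efficient level: k* = 4 (marginal profit ≥ marginal dust damage through 4).
The vineyard must at least cover the quarry's forgone profit from cutting 5→4: 329 = 329.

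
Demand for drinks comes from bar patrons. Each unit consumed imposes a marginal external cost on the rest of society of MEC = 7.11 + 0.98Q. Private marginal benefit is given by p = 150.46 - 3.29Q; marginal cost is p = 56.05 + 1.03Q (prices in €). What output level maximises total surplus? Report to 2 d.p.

Social marginal benefit = demand − MEC = 143.35 - 4.27Q.
Set SMB = MC: 143.35 - 4.27Q = 56.05 + 1.03Q → Q* = 16.4717.

Q* = 16.47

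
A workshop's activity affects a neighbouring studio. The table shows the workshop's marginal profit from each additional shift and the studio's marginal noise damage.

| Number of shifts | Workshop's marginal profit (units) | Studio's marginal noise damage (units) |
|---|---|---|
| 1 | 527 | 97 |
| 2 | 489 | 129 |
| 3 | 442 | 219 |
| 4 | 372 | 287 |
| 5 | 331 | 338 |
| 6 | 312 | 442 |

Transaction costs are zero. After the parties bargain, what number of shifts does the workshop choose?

Bargaining reaches the level where marginal profit last exceeds marginal noise damage.
That holds through level 4 (372 ≥ 287) but not at 5 (331 < 338).

4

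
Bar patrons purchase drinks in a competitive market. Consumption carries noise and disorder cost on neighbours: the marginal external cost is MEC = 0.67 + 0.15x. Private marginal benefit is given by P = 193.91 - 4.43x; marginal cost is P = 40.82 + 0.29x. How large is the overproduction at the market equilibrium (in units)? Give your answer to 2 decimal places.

1.14 units

Market equilibrium (private): 40.82 + 0.29x = 193.91 - 4.43x → x_m = 32.4343.
Social marginal benefit = demand − MEC = 193.24 - 4.58x.
Set SMB = MC: 193.24 - 4.58x = 40.82 + 0.29x → x* = 31.2977.
Gap = |32.4343 − 31.2977| = 1.1366.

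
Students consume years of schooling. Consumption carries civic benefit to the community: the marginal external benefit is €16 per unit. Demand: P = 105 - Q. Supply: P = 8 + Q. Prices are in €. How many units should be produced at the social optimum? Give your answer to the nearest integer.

Social marginal benefit = demand + MEB = 121 - Q.
Set SMB = MC: 121 - Q = 8 + Q → Q* = 56.5000.

Q* = 57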